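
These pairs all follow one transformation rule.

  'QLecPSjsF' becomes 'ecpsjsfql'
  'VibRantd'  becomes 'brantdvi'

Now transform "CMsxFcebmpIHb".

The rule is to move the first 2 characters to the end (rotate left by 2), then convert every letter to lowercase.
So "CMsxFcebmpIHb" becomes "sxfcebmpihbcm".

sxfcebmpihbcm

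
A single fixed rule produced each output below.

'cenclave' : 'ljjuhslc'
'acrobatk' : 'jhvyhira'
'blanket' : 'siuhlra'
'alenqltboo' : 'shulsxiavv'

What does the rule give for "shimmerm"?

The rule is to swap each adjacent pair of characters (1↔2, 3↔4, ...), then shift every letter 7 places forward in the alphabet (wrapping around).
Applying both steps to "shimmerm": "hsmiemmr", then "oztpltty".

oztpltty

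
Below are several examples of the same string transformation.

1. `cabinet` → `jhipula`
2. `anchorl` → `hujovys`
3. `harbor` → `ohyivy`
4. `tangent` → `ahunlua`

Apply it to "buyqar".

ibfxhy

Rule — shift every letter 7 places forward in the alphabet (wrapping around).
On "buyqar" that produces "ibfxhy".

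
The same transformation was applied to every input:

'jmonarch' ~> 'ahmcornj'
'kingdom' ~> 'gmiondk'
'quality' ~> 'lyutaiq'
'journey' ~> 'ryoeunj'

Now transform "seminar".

ireamns

The rule is to take characters alternately from the front and the back (1st, last, 2nd, 2nd-last, ...), then swap the first and last characters.
So "seminar" becomes "ireamns".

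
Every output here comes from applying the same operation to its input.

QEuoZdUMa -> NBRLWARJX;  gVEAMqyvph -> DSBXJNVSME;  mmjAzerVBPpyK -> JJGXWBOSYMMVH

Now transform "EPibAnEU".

BMFYXKBR

Looking at the pairs, the operation is to shift every letter 3 places backward in the alphabet (wrapping around), then convert every letter to uppercase.
For "EPibAnEU", step one produces "BMfyXkBR"; step two turns that into "BMFYXKBR".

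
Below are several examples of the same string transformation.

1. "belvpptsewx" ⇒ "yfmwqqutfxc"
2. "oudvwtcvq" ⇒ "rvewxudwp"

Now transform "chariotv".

wibsjpud

Rule — shift every letter 1 place forward in the alphabet (wrapping around), then swap the first and last characters.
For "chariotv" the result is "wibsjpud".
(Check on "oudvwtcvq": → "pvewxudwr" → "rvewxudwp" ✓)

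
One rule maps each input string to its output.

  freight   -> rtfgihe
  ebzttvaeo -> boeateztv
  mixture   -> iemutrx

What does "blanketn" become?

ltbnnkae

The transformation: swap each adjacent pair of characters (1↔2, 3↔4, ...), then take characters alternately from the front and the back (1st, last, 2nd, 2nd-last, ...).
"blanketn" → "lbnaeknt" → "ltbnnkae".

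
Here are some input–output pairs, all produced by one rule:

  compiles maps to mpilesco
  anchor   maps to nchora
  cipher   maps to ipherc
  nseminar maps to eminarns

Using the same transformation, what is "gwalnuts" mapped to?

Rule — swap the front and back halves of the string, then move the last 2 characters to the front (rotate right by 2).
Applying both steps to "gwalnuts": "nutsgwal", then "alnutsgw".
(Check on "compiles": → "ilescomp" → "mpilesco" ✓)

alnutsgw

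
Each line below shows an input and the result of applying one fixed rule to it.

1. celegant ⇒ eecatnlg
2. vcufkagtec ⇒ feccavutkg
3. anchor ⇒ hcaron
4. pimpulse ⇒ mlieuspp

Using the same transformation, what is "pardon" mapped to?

What's happening: sort the characters into reverse alphabetical order, then swap the front and back halves of the string.
Starting from "pardon": after the first operation, "rponda"; after the second, "ndarpo".

ndarpo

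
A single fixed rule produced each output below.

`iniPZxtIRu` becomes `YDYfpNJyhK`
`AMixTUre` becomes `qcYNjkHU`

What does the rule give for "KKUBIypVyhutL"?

Each output is the input with this applied: flip the case of every letter, then shift every letter 10 places backward in the alphabet (wrapping around).
On "KKUBIypVyhutL": the first step gives "kkubiYPvYHUTl", and the second then gives "aakryOFlOXKJb".

aakryOFlOXKJb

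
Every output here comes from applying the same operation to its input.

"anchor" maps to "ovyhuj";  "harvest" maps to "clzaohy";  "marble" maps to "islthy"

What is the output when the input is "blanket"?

urlaish

Each output is the input with this applied: shift every letter 7 places forward in the alphabet (wrapping around), then move the first 3 characters to the end (rotate left by 3).
"blanket" → "ishurla" → "urlaish".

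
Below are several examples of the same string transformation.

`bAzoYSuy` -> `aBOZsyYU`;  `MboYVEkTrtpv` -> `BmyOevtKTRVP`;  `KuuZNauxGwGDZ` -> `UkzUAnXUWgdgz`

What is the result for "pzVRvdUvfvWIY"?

In each case the input is transformed by: flip the case of every letter, then swap each adjacent pair of characters (1↔2, 3↔4, ...).
Starting from "pzVRvdUvfvWIY": after the first operation, "PZvrVDuVFVwiy"; after the second, "ZPrvDVVuVFiwy".

ZPrvDVVuVFiwy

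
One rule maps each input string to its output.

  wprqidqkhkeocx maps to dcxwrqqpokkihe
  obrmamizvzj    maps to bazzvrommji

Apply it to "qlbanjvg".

bavqnljg

Rule — sort the characters into reverse alphabetical order, then move the last 2 characters to the front (rotate right by 2).
On "qlbanjvg": the first step gives "vqnljgba", and the second then gives "bavqnljg".
(Check on "wprqidqkhkeocx": → "xwrqqpokkihedc" → "dcxwrqqpokkihe" ✓)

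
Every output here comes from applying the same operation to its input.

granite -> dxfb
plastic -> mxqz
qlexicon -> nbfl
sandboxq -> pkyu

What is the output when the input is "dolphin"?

aiek

What's happening: keep every other character starting from the first (positions 1st, 3rd, 5th, ...), then shift every letter 3 places backward in the alphabet (wrapping around).
Starting from "dolphin": after the first operation, "dlhn"; after the second, "aiek".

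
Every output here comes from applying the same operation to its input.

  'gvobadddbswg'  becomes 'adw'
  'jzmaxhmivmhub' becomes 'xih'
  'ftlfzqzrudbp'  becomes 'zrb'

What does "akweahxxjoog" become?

The transformation: delete the first 3 characters, then keep one character in every 3, starting at position 2 (positions 2nd, 5th, 8th, ...).
For "akweahxxjoog" the result is "axo".

axo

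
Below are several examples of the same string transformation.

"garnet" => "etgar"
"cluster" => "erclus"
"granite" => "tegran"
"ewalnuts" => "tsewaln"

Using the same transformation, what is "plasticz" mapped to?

The pattern: move the last 2 characters to the front (rotate right by 2), then delete the last character.
Working it through for "plasticz": intermediate "czplasti", final "czplast".

czplast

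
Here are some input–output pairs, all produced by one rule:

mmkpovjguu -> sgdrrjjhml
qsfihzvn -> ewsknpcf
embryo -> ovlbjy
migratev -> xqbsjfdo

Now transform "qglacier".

zfbondix

The transformation: shift every letter 3 places backward in the alphabet (wrapping around), then swap the front and back halves of the string.
On "qglacier": the first step gives "ndixzfbo", and the second then gives "zfbondix".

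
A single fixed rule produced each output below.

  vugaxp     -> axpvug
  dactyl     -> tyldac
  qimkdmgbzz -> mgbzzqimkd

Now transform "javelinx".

Looking at the pairs, the operation is to swap the front and back halves of the string.
For "javelinx" the result is "linxjave".

linxjave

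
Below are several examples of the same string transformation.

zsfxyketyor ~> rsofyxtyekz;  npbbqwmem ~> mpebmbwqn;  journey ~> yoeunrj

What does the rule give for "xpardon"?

npoadrx

The transformation: take characters alternately from the front and the back (1st, last, 2nd, 2nd-last, ...), then move the first character to the end.
"xpardon" → "xnpoadr" → "npoadrx".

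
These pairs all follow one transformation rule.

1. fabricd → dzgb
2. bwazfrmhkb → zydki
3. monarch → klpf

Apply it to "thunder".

The transformation: shift every letter 2 places backward in the alphabet (wrapping around), then keep every other character starting from the first (positions 1st, 3rd, 5th, ...).
Working it through for "thunder": intermediate "rfslbcp", final "rsbp".

rsbp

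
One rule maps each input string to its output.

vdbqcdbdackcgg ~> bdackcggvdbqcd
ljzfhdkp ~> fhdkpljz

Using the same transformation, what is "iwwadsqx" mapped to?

adsqxiww

The rule is to move the last character to the front, then swap the front and back halves of the string.
On "iwwadsqx" that produces "adsqxiww".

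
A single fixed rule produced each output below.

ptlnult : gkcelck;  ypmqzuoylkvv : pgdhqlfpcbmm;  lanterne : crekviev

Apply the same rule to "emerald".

vdvircu

Each output is the input with this applied: shift every letter 9 places backward in the alphabet (wrapping around).
Doing the same to "emerald": "vdvircu".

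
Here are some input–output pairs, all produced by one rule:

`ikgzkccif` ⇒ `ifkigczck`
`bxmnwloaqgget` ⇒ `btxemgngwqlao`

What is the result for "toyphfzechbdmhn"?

tnohympdhbfhzce

The pattern: take characters alternately from the front and the back (1st, last, 2nd, 2nd-last, ...).
Applying that to "toyphfzechbdmhn" gives "tnohympdhbfhzce".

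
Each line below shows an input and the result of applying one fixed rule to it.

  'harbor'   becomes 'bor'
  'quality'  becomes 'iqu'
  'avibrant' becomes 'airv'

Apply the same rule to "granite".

Looking at the pairs, the operation is to sort the characters into alphabetical order, then keep every other character starting from the second (positions 2nd, 4th, 6th, ...).
Starting from "granite": after the first operation, "aeginrt"; after the second, "eir".
(Check on "harbor": → "abhorr" → "bor" ✓)

eir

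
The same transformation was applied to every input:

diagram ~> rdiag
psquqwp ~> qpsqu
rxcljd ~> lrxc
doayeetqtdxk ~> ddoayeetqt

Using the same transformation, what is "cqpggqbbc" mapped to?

Each output is the input with this applied: delete the last 2 characters, then move the last character to the front.
On "cqpggqbbc": the first step gives "cqpggqb", and the second then gives "bcqpggq".

bcqpggq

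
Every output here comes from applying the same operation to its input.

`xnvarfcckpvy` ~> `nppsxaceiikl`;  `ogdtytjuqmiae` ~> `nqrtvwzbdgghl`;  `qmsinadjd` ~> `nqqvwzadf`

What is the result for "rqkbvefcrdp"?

Each output is the input with this applied: sort the characters into alphabetical order, then shift every letter 13 places forward in the alphabet (wrapping around) — i.e. ROT13.
For "rqkbvefcrdp", step one produces "bcdefkpqrrv"; step two turns that into "opqrsxcdeei".

opqrsxcdeei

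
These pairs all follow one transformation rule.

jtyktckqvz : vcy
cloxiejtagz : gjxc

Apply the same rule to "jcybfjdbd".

bfc

Looking at the pairs, the operation is to reverse the string, then keep one character in every 3, starting at position 2 (positions 2nd, 5th, 8th, ...).
"jcybfjdbd" → "dbdjfbycj" → "bfc".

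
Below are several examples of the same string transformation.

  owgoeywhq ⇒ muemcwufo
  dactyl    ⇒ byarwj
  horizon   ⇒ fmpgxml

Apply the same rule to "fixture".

Each output is the input with this applied: shift every letter 2 places backward in the alphabet (wrapping around).
On "fixture" that produces "dgvrspc".

dgvrspc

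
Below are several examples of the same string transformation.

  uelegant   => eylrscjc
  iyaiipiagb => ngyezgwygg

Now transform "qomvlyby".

The transformation: shift every letter 2 places backward in the alphabet (wrapping around), then swap the front and back halves of the string.
Doing the same to "qomvlyby": "jwzwomkt".

jwzwomkt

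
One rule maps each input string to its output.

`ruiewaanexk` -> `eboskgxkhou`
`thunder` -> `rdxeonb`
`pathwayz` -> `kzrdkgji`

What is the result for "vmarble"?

wfbkvlo

What's happening: swap each adjacent pair of characters (1↔2, 3↔4, ...), then shift every letter 10 places forward in the alphabet (wrapping around).
Working it through for "vmarble": intermediate "mvralbe", final "wfbkvlo".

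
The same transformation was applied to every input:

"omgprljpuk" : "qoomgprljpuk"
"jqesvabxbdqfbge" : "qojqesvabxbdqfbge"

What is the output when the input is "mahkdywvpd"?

The rule is to prepend "qo".
So "mahkdywvpd" becomes "qomahkdywvpd".

qomahkdywvpd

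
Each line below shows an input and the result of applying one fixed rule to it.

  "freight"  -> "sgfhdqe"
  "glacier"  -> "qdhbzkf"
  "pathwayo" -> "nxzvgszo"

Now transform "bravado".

In each case the input is transformed by: reverse the string, then shift every letter 1 place backward in the alphabet (wrapping around).
For "bravado", step one produces "odavarb"; step two turns that into "nczuzqa".
(Check on "pathwayo": → "oyawhtap" → "nxzvgszo" ✓)

nczuzqa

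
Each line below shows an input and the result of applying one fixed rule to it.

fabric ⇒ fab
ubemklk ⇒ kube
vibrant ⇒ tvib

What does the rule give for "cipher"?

The transformation: move the first 3 characters to the end (rotate left by 3), then delete the first 3 characters.
On "cipher": the first step gives "hercip", and the second then gives "cip".

cip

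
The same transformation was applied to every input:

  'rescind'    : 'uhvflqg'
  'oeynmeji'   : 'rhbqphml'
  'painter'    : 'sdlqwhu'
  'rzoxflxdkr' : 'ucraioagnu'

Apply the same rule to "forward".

Each output is the input with this applied: shift every letter 3 places forward in the alphabet (wrapping around).
On "forward" that produces "iruzdug".

iruzdug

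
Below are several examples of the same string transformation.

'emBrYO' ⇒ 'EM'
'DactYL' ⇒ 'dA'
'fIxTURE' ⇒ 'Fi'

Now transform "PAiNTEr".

Each output is the input with this applied: flip the case of every letter, then keep only the first 2 characters.
On "PAiNTEr": the first step gives "paInteR", and the second then gives "pa".
(Check on "emBrYO": → "EMbRyo" → "EM" ✓)

pa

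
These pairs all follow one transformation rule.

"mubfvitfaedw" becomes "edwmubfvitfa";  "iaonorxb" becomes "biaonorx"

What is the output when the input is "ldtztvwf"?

Rule — swap the front and back halves of the string, then move the first 3 characters to the end (rotate left by 3).
"ldtztvwf" → "fldtztvw".

fldtztvw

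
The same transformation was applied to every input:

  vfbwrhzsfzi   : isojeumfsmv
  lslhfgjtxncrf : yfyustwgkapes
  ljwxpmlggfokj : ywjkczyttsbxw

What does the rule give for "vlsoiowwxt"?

iyfbvbjjkg

Looking at the pairs, the operation is to shift every letter 13 places forward in the alphabet (wrapping around) — i.e. ROT13.
Doing the same to "vlsoiowwxt": "iyfbvbjjkg".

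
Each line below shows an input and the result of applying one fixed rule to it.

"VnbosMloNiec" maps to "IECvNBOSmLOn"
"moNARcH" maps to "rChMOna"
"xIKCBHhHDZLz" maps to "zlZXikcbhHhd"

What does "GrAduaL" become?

UAlgRaD

What's happening: flip the case of every letter, then move the last 3 characters to the front (rotate right by 3).
Applying both steps to "GrAduaL": "gRaDUAl", then "UAlgRaD".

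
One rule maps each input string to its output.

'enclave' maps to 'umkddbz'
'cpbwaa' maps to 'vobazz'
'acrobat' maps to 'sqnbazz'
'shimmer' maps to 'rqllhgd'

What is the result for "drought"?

tsqngfc

In each case the input is transformed by: sort the characters into reverse alphabetical order, then shift every letter 1 place backward in the alphabet (wrapping around).
"drought" → "utrohgd" → "tsqngfc".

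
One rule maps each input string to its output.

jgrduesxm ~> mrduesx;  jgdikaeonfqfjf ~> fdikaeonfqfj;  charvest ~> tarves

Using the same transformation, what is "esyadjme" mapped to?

What's happening: delete the first 2 characters, then move the last character to the front.
"esyadjme" → "eyadjm".

eyadjm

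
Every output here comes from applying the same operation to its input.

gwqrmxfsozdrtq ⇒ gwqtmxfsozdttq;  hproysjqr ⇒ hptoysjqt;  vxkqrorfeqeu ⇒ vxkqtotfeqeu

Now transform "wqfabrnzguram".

The rule is to replace every "r" with "t".
On "wqfabrnzguram" that produces "wqfabtnzgutam".

wqfabtnzgutam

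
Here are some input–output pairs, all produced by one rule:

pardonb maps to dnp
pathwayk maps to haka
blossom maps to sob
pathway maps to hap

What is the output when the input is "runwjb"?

wbu

Each output is the input with this applied: move the first 2 characters to the end (rotate left by 2), then keep every other character starting from the second (positions 2nd, 4th, 6th, ...).
Doing the same to "runwjb": "wbu".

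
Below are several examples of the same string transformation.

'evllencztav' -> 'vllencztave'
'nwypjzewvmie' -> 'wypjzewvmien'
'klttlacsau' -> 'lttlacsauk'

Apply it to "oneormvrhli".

The transformation: move the first character to the end.
"oneormvrhli" → "neormvrhlio".

neormvrhlio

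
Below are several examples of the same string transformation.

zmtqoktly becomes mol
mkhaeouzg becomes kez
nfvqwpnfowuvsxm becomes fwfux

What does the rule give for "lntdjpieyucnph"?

njech

The rule is to keep one character in every 3, starting at position 2 (positions 2nd, 5th, 8th, ...).
So "lntdjpieyucnph" becomes "njech".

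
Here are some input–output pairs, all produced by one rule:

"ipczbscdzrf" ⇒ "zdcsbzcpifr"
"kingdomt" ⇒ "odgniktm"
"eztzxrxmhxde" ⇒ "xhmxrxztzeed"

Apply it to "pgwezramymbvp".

bmymarzewgppv

Rule — reverse the string, then move the first 2 characters to the end (rotate left by 2).
On "pgwezramymbvp": the first step gives "pvbmymarzewgp", and the second then gives "bmymarzewgppv".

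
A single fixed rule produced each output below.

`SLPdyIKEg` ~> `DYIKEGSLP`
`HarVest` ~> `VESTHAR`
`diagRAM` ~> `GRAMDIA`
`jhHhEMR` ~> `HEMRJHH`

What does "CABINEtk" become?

INETKCAB

Looking at the pairs, the operation is to move the first 3 characters to the end (rotate left by 3), then convert every letter to uppercase.
Applying that to "CABINEtk" gives "INETKCAB".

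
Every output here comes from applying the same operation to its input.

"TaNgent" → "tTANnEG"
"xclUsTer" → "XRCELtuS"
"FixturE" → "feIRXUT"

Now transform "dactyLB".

DbAlCYT

Each output is the input with this applied: take characters alternately from the front and the back (1st, last, 2nd, 2nd-last, ...), then flip the case of every letter.
Starting from "dactyLB": after the first operation, "dBaLcyt"; after the second, "DbAlCYT".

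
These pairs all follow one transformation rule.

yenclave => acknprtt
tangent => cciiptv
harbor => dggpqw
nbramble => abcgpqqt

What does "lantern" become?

The transformation: shift every letter 11 places backward in the alphabet (wrapping around), then sort the characters into alphabetical order.
Starting from "lantern": after the first operation, "apcitgc"; after the second, "accgipt".

accgipt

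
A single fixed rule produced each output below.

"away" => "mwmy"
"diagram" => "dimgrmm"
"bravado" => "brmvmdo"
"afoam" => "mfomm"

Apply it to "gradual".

grmduml

The transformation: replace every "a" with "m".
On "gradual" that produces "grmduml".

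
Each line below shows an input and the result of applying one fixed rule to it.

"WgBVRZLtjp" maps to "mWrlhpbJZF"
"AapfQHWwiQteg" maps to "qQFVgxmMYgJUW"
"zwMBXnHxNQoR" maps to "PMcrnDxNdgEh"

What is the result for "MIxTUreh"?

cyNjkHUX

In each case the input is transformed by: shift every letter 10 places backward in the alphabet (wrapping around), then flip the case of every letter.
On "MIxTUreh": the first step gives "CYnJKhux", and the second then gives "cyNjkHUX".
(Check on "WgBVRZLtjp": → "MwRLHPBjzf" → "mWrlhpbJZF" ✓)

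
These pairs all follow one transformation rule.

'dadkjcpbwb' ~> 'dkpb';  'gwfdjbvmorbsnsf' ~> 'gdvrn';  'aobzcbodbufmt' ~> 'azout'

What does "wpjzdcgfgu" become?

wzgu

The pattern: keep one character in every 3, starting at position 1 (positions 1st, 4th, 7th, ...).
So "wpjzdcgfgu" becomes "wzgu".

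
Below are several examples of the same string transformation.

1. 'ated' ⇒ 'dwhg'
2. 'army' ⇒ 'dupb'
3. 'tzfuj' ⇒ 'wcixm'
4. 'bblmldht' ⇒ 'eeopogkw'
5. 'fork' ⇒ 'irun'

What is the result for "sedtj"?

Looking at the pairs, the operation is to shift every letter 3 places forward in the alphabet (wrapping around).
So "sedtj" becomes "vhgwm".

vhgwm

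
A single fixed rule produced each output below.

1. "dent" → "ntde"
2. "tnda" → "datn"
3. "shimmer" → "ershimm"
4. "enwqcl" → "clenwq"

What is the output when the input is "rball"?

Each output is the input with this applied: move the last 2 characters to the front (rotate right by 2).
So "rball" becomes "llrba".

llrba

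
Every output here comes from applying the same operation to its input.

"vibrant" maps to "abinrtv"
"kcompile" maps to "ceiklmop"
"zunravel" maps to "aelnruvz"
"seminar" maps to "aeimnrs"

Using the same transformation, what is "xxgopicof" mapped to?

In each case the input is transformed by: sort the characters into alphabetical order.
Applying that to "xxgopicof" gives "cfgioopxx".

cfgioopxx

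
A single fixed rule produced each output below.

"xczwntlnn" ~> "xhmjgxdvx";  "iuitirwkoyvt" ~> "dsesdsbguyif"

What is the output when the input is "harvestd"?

In each case the input is transformed by: move the last character to the front, then shift every letter 10 places forward in the alphabet (wrapping around).
For "harvestd" the result is "nrkbfocd".

nrkbfocd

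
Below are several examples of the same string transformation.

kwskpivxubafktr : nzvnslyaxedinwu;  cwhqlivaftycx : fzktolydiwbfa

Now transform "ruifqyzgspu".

uxlitbcjvsx

Rule — shift every letter 3 places forward in the alphabet (wrapping around).
On "ruifqyzgspu" that produces "uxlitbcjvsx".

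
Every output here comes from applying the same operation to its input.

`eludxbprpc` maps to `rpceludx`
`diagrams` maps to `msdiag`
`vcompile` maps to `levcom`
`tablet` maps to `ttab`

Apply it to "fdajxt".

tfda

The transformation: swap the front and back halves of the string, then delete the first 2 characters.
On "fdajxt" that produces "tfda".
(Check on "eludxbprpc": → "bprpceludx" → "rpceludx" ✓)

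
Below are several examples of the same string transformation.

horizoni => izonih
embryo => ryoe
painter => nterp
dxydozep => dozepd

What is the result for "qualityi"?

lityiq

Each output is the input with this applied: move the first character to the end, then delete the first 2 characters.
For "qualityi", step one produces "ualityiq"; step two turns that into "lityiq".
(Check on "dxydozep": → "xydozepd" → "dozepd" ✓)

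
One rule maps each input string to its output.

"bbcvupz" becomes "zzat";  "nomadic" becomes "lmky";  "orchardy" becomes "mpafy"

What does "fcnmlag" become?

What's happening: shift every letter 2 places backward in the alphabet (wrapping around), then delete the last 3 characters.
Starting from "fcnmlag": after the first operation, "dalkjye"; after the second, "dalk".

dalk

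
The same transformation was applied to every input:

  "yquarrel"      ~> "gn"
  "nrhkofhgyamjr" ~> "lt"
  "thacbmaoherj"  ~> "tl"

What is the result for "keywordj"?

fl

The rule is to shift every letter 2 places forward in the alphabet (wrapping around), then keep only the last 2 characters.
On "keywordj": the first step gives "mgayqtfl", and the second then gives "fl".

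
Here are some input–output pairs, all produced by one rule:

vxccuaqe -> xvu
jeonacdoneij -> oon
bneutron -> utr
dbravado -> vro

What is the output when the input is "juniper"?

urp

In each case the input is transformed by: sort the characters into reverse alphabetical order, then keep only the first 3 characters.
Working it through for "juniper": intermediate "urpnjie", final "urp".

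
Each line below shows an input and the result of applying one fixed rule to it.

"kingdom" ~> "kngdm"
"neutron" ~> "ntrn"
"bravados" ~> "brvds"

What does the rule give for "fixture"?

The pattern: remove every vowel.
Applying that to "fixture" gives "fxtr".

fxtr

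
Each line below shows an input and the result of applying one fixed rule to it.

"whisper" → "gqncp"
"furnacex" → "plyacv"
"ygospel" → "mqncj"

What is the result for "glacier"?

yagcp

The transformation: shift every letter 2 places backward in the alphabet (wrapping around), then delete the first 2 characters.
Working it through for "glacier": intermediate "ejyagcp", final "yagcp".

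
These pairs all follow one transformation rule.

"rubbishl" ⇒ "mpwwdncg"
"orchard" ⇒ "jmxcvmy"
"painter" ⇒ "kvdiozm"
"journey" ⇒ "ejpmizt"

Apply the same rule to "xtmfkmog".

What's happening: shift every letter 5 places backward in the alphabet (wrapping around).
So "xtmfkmog" becomes "sohafhjb".

sohafhjb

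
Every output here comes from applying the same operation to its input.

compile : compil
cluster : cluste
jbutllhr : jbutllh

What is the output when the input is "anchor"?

Rule — delete the last character.
Doing the same to "anchor": "ancho".

ancho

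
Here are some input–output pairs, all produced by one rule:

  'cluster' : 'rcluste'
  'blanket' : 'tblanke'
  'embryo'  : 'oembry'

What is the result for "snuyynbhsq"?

qsnuyynbhs

In each case the input is transformed by: move the last character to the front.
Applying that to "snuyynbhsq" gives "qsnuyynbhs".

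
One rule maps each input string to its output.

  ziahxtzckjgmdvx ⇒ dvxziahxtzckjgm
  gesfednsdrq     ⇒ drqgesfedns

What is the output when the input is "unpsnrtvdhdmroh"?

rohunpsnrtvdhdm

In each case the input is transformed by: move the last 3 characters to the front (rotate right by 3).
Applying that to "unpsnrtvdhdmroh" gives "rohunpsnrtvdhdm".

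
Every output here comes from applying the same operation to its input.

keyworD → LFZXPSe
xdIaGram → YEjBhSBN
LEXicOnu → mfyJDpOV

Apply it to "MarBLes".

Looking at the pairs, the operation is to shift every letter 1 place forward in the alphabet (wrapping around), then flip the case of every letter.
"MarBLes" → "NbsCMft" → "nBScmFT".

nBScmFT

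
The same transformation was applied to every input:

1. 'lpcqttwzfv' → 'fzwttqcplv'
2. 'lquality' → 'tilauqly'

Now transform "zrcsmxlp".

lxmscrzp

The rule is to move the last character to the front, then reverse the string.
Starting from "zrcsmxlp": after the first operation, "pzrcsmxl"; after the second, "lxmscrzp".
(Check on "lpcqttwzfv": → "vlpcqttwzf" → "fzwttqcplv" ✓)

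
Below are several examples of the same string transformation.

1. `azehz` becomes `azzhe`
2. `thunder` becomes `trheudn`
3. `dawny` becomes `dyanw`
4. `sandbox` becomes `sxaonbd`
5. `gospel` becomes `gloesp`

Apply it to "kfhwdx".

The pattern: take characters alternately from the front and the back (1st, last, 2nd, 2nd-last, ...).
Applying that to "kfhwdx" gives "kxfdhw".

kxfdhw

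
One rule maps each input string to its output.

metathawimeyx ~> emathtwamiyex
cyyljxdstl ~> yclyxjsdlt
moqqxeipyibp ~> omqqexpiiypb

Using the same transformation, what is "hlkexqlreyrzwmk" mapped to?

lhekqxrlyezrmwk

Each output is the input with this applied: swap each adjacent pair of characters (1↔2, 3↔4, ...).
So "hlkexqlreyrzwmk" becomes "lhekqxrlyezrmwk".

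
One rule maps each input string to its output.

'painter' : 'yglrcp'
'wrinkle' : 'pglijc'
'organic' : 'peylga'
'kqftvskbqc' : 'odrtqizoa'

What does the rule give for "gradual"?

Each output is the input with this applied: delete the first character, then shift every letter 2 places backward in the alphabet (wrapping around).
Working it through for "gradual": intermediate "radual", final "pybsyj".

pybsyj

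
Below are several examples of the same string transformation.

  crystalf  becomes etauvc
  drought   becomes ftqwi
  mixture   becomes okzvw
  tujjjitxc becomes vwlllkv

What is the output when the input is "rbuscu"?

The rule is to delete the last 2 characters, then shift every letter 2 places forward in the alphabet (wrapping around).
Applying both steps to "rbuscu": "rbus", then "tdwu".
(Check on "crystalf": → "crysta" → "etauvc" ✓)

tdwu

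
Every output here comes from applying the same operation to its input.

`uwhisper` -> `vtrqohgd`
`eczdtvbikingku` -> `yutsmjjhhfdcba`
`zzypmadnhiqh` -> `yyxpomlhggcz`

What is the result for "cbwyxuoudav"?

xwvuttncbaz

The pattern: sort the characters into reverse alphabetical order, then shift every letter 1 place backward in the alphabet (wrapping around).
"cbwyxuoudav" → "yxwvuuodcba" → "xwvuttncbaz".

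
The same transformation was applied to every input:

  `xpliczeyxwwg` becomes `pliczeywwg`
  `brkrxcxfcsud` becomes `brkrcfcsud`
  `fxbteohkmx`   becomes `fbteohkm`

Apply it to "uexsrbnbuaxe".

uesrbnbuae

The rule is to remove every "x".
So "uexsrbnbuaxe" becomes "uesrbnbuae".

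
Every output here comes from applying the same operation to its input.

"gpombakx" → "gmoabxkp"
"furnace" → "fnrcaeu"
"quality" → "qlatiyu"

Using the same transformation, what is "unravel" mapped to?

Looking at the pairs, the operation is to swap each adjacent pair of characters (1↔2, 3↔4, ...), then move the first character to the end.
For "unravel", step one produces "nuarevl"; step two turns that into "uarevln".

uarevln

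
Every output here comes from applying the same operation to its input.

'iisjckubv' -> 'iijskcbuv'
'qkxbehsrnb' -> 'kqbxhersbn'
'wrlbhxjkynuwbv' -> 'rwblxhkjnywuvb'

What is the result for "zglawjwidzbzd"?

gzaljwiwzdzbd

In each case the input is transformed by: swap each adjacent pair of characters (1↔2, 3↔4, ...).
For "zglawjwidzbzd" the result is "gzaljwiwzdzbd".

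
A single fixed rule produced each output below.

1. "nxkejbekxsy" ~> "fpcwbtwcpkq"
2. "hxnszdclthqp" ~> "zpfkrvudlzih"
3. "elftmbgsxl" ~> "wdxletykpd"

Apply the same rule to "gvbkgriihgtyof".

yntcyjaazylqgx

The rule is to shift every letter 8 places backward in the alphabet (wrapping around).
On "gvbkgriihgtyof" that produces "yntcyjaazylqgx".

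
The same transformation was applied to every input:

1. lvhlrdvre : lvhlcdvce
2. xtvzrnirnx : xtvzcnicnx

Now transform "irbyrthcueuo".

Looking at the pairs, the operation is to replace every "r" with "c".
"irbyrthcueuo" → "icbycthcueuo".

icbycthcueuo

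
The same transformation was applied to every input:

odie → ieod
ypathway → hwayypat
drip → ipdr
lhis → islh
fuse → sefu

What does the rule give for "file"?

lefi

What's happening: swap the front and back halves of the string.
On "file" that produces "lefi".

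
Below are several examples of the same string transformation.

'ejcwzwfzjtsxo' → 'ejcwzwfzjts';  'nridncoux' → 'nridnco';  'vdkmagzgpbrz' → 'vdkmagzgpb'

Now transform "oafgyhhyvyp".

oafgyhhyv

Rule — delete the last 2 characters.
"oafgyhhyvyp" → "oafgyhhyv".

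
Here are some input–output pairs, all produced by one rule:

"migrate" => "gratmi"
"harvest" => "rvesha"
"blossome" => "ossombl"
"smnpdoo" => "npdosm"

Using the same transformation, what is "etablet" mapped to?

ableet

Rule — delete the last character, then move the first 2 characters to the end (rotate left by 2).
Starting from "etablet": after the first operation, "etable"; after the second, "ableet".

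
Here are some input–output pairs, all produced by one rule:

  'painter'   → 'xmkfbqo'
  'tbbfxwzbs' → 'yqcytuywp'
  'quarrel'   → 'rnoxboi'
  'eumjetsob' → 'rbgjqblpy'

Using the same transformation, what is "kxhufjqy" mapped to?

Looking at the pairs, the operation is to shift every letter 3 places backward in the alphabet (wrapping around), then swap each adjacent pair of characters (1↔2, 3↔4, ...).
"kxhufjqy" → "huercgnv" → "uhregcvn".

uhregcvn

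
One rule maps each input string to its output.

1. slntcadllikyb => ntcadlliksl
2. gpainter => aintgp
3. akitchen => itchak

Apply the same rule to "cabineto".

What's happening: delete the last 2 characters, then move the first 2 characters to the end (rotate left by 2).
Starting from "cabineto": after the first operation, "cabine"; after the second, "bineca".
(Check on "slntcadllikyb": → "slntcadllik" → "ntcadlliksl" ✓)

bineca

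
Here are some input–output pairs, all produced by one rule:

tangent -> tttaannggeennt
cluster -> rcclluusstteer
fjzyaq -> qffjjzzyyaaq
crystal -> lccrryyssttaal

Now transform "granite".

eggrraanniitte

What's happening: double every character, then move the last character to the front.
"granite" → "eggrraanniitte".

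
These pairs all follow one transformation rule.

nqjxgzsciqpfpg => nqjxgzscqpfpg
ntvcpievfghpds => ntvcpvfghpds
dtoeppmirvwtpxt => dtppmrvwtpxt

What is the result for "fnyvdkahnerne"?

What's happening: remove every vowel.
So "fnyvdkahnerne" becomes "fnyvdkhnrn".

fnyvdkhnrn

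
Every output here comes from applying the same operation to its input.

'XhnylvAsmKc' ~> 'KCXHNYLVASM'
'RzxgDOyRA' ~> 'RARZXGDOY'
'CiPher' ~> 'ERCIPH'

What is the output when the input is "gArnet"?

ETGARN

In each case the input is transformed by: move the last 2 characters to the front (rotate right by 2), then convert every letter to uppercase.
"gArnet" → "etgArn" → "ETGARN".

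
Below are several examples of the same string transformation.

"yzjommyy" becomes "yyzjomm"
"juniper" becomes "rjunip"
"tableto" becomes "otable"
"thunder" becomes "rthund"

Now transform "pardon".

npard

The transformation: move the last character to the front, then delete the last character.
Starting from "pardon": after the first operation, "npardo"; after the second, "npard".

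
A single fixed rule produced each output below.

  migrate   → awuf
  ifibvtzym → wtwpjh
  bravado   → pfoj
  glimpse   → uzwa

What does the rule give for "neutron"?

Rule — delete the last 3 characters, then shift every letter 12 places backward in the alphabet (wrapping around).
On "neutron": the first step gives "neut", and the second then gives "bsih".
(Check on "glimpse": → "glim" → "uzwa" ✓)

bsih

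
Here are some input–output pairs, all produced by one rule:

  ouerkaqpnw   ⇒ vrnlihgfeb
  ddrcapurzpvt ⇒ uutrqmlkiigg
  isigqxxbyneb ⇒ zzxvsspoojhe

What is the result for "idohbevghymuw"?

zyyxvuspnmlfd

The rule is to shift every letter 9 places backward in the alphabet (wrapping around), then sort the characters into reverse alphabetical order.
Starting from "idohbevghymuw": after the first operation, "zufysvmxypdln"; after the second, "zyyxvuspnmlfd".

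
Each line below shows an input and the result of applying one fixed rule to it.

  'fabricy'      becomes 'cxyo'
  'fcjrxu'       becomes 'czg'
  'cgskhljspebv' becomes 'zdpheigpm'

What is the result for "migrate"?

The rule is to shift every letter 3 places backward in the alphabet (wrapping around), then delete the last 3 characters.
Applying that to "migrate" gives "jfdo".

jfdo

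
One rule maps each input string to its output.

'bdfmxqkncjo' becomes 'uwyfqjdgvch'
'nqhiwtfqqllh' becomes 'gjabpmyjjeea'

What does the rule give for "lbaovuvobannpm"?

The rule is to shift every letter 7 places backward in the alphabet (wrapping around).
Applying that to "lbaovuvobannpm" gives "euthonohutggif".

euthonohutggif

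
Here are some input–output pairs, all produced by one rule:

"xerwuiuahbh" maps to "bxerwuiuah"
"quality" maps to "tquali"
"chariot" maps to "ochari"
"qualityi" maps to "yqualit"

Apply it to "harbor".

oharb

Each output is the input with this applied: delete the last character, then move the last character to the front.
Applying both steps to "harbor": "harbo", then "oharb".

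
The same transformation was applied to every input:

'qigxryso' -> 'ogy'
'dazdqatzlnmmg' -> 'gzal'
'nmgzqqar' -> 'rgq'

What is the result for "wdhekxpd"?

dhx

In each case the input is transformed by: move the last 2 characters to the front (rotate right by 2), then keep one character in every 3, starting at position 2 (positions 2nd, 5th, 8th, ...).
Applying both steps to "wdhekxpd": "pdwdhekx", then "dhx".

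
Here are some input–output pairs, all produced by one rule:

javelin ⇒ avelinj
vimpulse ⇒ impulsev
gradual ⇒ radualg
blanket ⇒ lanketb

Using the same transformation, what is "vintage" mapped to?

intagev

In each case the input is transformed by: move the first character to the end.
"vintage" → "intagev".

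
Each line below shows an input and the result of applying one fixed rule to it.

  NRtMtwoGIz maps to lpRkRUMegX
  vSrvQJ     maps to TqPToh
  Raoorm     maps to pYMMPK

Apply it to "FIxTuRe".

Looking at the pairs, the operation is to shift every letter 2 places backward in the alphabet (wrapping around), then flip the case of every letter.
For "FIxTuRe", step one produces "DGvRsPc"; step two turns that into "dgVrSpC".

dgVrSpC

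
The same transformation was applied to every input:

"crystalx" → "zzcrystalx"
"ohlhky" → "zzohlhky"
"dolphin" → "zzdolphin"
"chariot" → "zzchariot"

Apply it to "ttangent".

zzttangent

Each output is the input with this applied: prepend "zz".
"ttangent" → "zzttangent".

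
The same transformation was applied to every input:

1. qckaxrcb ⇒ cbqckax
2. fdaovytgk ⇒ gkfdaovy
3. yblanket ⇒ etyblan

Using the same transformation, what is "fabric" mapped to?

Looking at the pairs, the operation is to move the last 2 characters to the front (rotate right by 2), then delete the last character.
Applying both steps to "fabric": "icfabr", then "icfab".

icfab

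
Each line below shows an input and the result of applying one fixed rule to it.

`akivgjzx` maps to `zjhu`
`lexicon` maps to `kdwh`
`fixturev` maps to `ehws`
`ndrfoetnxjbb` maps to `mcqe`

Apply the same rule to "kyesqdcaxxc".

What's happening: shift every letter 1 place backward in the alphabet (wrapping around), then keep only the first 4 characters.
Applying both steps to "kyesqdcaxxc": "jxdrpcbzwwb", then "jxdr".

jxdr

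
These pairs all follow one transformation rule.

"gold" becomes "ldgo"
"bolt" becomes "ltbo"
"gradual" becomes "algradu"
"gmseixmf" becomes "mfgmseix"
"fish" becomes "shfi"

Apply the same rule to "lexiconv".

nvlexico

The rule is to move the last 2 characters to the front (rotate right by 2).
Doing the same to "lexiconv": "nvlexico".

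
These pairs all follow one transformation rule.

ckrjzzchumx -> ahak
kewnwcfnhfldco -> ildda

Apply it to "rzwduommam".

pbkk

Each output is the input with this applied: keep one character in every 3, starting at position 1 (positions 1st, 4th, 7th, ...), then shift every letter 2 places backward in the alphabet (wrapping around).
"rzwduommam" → "rdmm" → "pbkk".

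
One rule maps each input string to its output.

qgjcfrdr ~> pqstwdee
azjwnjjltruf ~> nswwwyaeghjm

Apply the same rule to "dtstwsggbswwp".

oqttcfffggjjj

The rule is to sort the characters into alphabetical order, then shift every letter 13 places forward in the alphabet (wrapping around) — i.e. ROT13.
On "dtstwsggbswwp": the first step gives "bdggpsssttwww", and the second then gives "oqttcfffggjjj".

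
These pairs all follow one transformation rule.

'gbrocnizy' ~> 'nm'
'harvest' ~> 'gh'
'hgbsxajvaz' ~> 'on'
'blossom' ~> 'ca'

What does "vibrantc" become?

hq

What's happening: shift every letter 12 places backward in the alphabet (wrapping around), then keep only the last 2 characters.
For "vibrantc", step one produces "jwpfobhq"; step two turns that into "hq".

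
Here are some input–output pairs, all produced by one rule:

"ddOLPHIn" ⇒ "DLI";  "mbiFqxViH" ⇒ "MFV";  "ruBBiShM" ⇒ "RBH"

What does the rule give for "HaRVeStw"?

Looking at the pairs, the operation is to keep one character in every 3, starting at position 1 (positions 1st, 4th, 7th, ...), then convert every letter to uppercase.
Applying both steps to "HaRVeStw": "HVt", then "HVT".

HVT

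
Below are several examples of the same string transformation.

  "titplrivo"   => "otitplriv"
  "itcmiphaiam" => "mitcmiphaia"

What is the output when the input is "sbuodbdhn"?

nsbuodbdh

The rule is to move the last character to the front.
"sbuodbdhn" → "nsbuodbdh".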